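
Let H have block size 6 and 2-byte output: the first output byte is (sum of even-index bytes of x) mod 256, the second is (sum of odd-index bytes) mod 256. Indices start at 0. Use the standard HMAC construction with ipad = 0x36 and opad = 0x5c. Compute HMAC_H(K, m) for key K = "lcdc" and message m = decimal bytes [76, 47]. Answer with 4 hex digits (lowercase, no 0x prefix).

f2e9

Key "lcdc" = 6c 63 64 63 is 4 bytes ≤ B = 6; zero-pad to 6 bytes: K' = 6c 63 64 63 00 00.
K' ⊕ ipad = 5a 55 52 55 36 36.  K' ⊕ opad = 30 3f 38 3f 5c 5c.
Inner input = (K'⊕ipad) ∥ m = 5a 55 52 55 36 36 ∥ 4c 2f.
Inner hash: even-index sum = 302 mod 256 = 46; odd-index sum = 271 mod 256 = 15 → 2e 0f.
Outer input = (K'⊕opad) ∥ inner = 30 3f 38 3f 5c 5c ∥ 2e 0f.
Outer hash (tag): even-index sum = 242 mod 256 = 242; odd-index sum = 233 mod 256 = 233 → f2 e9.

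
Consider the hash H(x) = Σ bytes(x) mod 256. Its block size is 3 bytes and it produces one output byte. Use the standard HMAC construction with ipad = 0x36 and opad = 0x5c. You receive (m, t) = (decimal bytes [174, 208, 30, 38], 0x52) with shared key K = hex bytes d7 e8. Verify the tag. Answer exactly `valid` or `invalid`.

Key hex bytes d7 e8 is 2 bytes ≤ B = 3; zero-pad to 3 bytes: K' = d7 e8 00.
K' ⊕ ipad = e1 de 36; K' ⊕ opad = 8b b4 5c.
Inner hash: sum = 225+222+54+174+208+30+38 = 951; mod 256 = 183 → b7.
Outer hash (recomputed tag): sum = 139+180+92+183 = 594; mod 256 = 82 → 52.
Recomputed tag = 52; claimed = 52 → match.

valid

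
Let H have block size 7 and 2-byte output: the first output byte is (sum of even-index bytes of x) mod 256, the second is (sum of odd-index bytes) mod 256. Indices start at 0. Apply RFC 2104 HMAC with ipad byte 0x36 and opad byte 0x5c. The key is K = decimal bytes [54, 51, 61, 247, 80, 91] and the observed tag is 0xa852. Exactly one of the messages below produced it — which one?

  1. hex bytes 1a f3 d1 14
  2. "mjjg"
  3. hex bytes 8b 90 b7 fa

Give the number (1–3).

3

Key decimal bytes [54, 51, 61, 247, 80, 91] = 36 33 3d f7 50 5b is 6 bytes ≤ B = 7; zero-pad to 7 bytes: K' = 36 33 3d f7 50 5b 00.
K' ⊕ ipad = 00 05 0b c1 66 6d 36; K' ⊕ opad = 6a 6f 61 ab 0c 07 5c.
m1: inner = H(00 05 0b c1 66 6d 36 1a f3 d1 14) = ae 1e; tag = H(6a 6f 61 ab 0c 07 5c ae 1e) = 51cf
m2: inner = H(00 05 0b c1 66 6d 36 6d 6a 6a 67) = 78 0a; tag = H(6a 6f 61 ab 0c 07 5c 78 0a) = 3d99
m3: inner = H(00 05 0b c1 66 6d 36 8b 90 b7 fa) = 31 75; tag = H(6a 6f 61 ab 0c 07 5c 31 75) = a852 ← matches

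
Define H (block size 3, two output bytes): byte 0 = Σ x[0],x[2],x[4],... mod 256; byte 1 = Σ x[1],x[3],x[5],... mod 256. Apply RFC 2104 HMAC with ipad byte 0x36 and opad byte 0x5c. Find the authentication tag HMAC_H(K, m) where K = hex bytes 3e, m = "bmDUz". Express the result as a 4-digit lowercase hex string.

Key hex bytes 3e is 1 byte ≤ B = 3; zero-pad to 3 bytes: K' = 3e 00 00.
K' ⊕ ipad = 08 36 36.  K' ⊕ opad = 62 5c 5c.
Inner input = (K'⊕ipad) ∥ m = 08 36 36 ∥ 62 6d 44 55 7a.
Inner hash: even-index sum = 256 mod 256 = 0; odd-index sum = 342 mod 256 = 86 → 00 56.
Outer input = (K'⊕opad) ∥ inner = 62 5c 5c ∥ 00 56.
Outer hash (tag): even-index sum = 276 mod 256 = 20; odd-index sum = 92 mod 256 = 92 → 14 5c.

145c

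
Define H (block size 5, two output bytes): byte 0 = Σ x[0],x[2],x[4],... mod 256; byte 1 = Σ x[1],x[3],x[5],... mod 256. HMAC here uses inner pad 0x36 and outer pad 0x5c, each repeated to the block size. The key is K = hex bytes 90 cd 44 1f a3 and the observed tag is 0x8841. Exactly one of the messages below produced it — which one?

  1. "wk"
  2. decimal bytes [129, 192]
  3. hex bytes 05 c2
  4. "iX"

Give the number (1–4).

Key hex bytes 90 cd 44 1f a3 is exactly B = 5 bytes: K' = 90 cd 44 1f a3.
K' ⊕ ipad = a6 fb 72 29 95; K' ⊕ opad = cc 91 18 43 ff.
m1: inner = H(a6 fb 72 29 95 77 6b) = 18 9b; tag = H(cc 91 18 43 ff 18 9b) = 7eec
m2: inner = H(a6 fb 72 29 95 81 c0) = 6d a5; tag = H(cc 91 18 43 ff 6d a5) = 8841 ← matches
m3: inner = H(a6 fb 72 29 95 05 c2) = 6f 29; tag = H(cc 91 18 43 ff 6f 29) = 0c43
m4: inner = H(a6 fb 72 29 95 69 58) = 05 8d; tag = H(cc 91 18 43 ff 05 8d) = 70d9

2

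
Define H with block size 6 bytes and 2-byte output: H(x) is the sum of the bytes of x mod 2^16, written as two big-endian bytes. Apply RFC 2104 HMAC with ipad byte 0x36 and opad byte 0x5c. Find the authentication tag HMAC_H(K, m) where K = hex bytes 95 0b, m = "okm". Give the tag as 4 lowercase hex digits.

0391

Key hex bytes 95 0b is 2 bytes ≤ B = 6; zero-pad to 6 bytes: K' = 95 0b 00 00 00 00.
K' ⊕ ipad = a3 3d 36 36 36 36.  K' ⊕ opad = c9 57 5c 5c 5c 5c.
Inner input = (K'⊕ipad) ∥ m = a3 3d 36 36 36 36 ∥ 6f 6b 6d.
Inner hash: sum = 163+61+54+54+54+54+111+107+109 = 767 → 02 ff.
Outer input = (K'⊕opad) ∥ inner = c9 57 5c 5c 5c 5c ∥ 02 ff.
Outer hash (tag): sum = 201+87+92+92+92+92+2+255 = 913 → 03 91.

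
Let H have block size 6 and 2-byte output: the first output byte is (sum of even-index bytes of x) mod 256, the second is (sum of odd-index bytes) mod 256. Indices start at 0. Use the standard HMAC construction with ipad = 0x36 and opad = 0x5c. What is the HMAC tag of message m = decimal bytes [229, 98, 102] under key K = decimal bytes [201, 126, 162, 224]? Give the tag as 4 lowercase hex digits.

Key decimal bytes [201, 126, 162, 224] = c9 7e a2 e0 is 4 bytes ≤ B = 6; zero-pad to 6 bytes: K' = c9 7e a2 e0 00 00.
K' ⊕ ipad = ff 48 94 d6 36 36.  K' ⊕ opad = 95 22 fe bc 5c 5c.
Inner input = (K'⊕ipad) ∥ m = ff 48 94 d6 36 36 ∥ e5 62 66.
Inner hash: even-index sum = 788 mod 256 = 20; odd-index sum = 438 mod 256 = 182 → 14 b6.
Outer input = (K'⊕opad) ∥ inner = 95 22 fe bc 5c 5c ∥ 14 b6.
Outer hash (tag): even-index sum = 515 mod 256 = 3; odd-index sum = 496 mod 256 = 240 → 03 f0.

03f0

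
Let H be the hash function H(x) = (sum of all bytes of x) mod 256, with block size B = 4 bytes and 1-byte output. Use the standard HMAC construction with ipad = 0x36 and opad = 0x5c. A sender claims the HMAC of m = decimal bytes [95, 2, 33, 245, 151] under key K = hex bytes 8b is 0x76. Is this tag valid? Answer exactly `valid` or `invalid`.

Key hex bytes 8b is 1 byte ≤ B = 4; zero-pad to 4 bytes: K' = 8b 00 00 00.
K' ⊕ ipad = bd 36 36 36; K' ⊕ opad = d7 5c 5c 5c.
Inner hash: sum = 189+54+54+54+95+2+33+245+151 = 877; mod 256 = 109 → 6d.
Outer hash (recomputed tag): sum = 215+92+92+92+109 = 600; mod 256 = 88 → 58.
Recomputed tag = 58; claimed = 76 → mismatch.

invalid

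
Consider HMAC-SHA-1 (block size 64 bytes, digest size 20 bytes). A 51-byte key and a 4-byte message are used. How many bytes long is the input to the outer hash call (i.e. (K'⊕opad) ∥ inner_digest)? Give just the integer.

Key is 51 ≤ 64 bytes, zero-padded: |K'| = 64.
Outer input = (K'⊕opad) ∥ H(inner) → 64 + 20 = 84 bytes.

84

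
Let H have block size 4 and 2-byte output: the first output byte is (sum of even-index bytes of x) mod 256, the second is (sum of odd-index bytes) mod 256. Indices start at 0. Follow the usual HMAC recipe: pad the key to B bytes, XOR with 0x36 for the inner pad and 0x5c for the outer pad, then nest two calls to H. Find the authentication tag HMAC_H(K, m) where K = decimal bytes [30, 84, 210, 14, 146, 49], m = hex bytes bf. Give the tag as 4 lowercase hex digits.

e306

Key decimal bytes [30, 84, 210, 14, 146, 49] = 1e 54 d2 0e 92 31 is 6 bytes > B = 4, so hash it first: H(key) = 82 93, then zero-pad to 4 bytes: K' = 82 93 00 00.
K' ⊕ ipad = b4 a5 36 36.  K' ⊕ opad = de cf 5c 5c.
Inner input = (K'⊕ipad) ∥ m = b4 a5 36 36 ∥ bf.
Inner hash: even-index sum = 425 mod 256 = 169; odd-index sum = 219 mod 256 = 219 → a9 db.
Outer input = (K'⊕opad) ∥ inner = de cf 5c 5c ∥ a9 db.
Outer hash (tag): even-index sum = 483 mod 256 = 227; odd-index sum = 518 mod 256 = 6 → e3 06.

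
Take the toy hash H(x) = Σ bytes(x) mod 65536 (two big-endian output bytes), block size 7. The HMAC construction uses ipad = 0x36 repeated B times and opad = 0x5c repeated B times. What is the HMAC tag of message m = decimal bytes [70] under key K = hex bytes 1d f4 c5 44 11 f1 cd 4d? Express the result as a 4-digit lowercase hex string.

0315

Key hex bytes 1d f4 c5 44 11 f1 cd 4d is 8 bytes > B = 7, so hash it first: H(key) = 04 36, then zero-pad to 7 bytes: K' = 04 36 00 00 00 00 00.
K' ⊕ ipad = 32 00 36 36 36 36 36.  K' ⊕ opad = 58 6a 5c 5c 5c 5c 5c.
Inner input = (K'⊕ipad) ∥ m = 32 00 36 36 36 36 36 ∥ 46.
Inner hash: sum = 50+0+54+54+54+54+54+70 = 390 → 01 86.
Outer input = (K'⊕opad) ∥ inner = 58 6a 5c 5c 5c 5c 5c ∥ 01 86.
Outer hash (tag): sum = 88+106+92+92+92+92+92+1+134 = 789 → 03 15.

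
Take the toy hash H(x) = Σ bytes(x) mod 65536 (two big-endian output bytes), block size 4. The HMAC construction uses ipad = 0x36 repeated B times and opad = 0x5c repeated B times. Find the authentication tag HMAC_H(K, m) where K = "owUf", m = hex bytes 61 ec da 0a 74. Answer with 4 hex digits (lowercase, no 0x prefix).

Key "owUf" = 6f 77 55 66 is exactly B = 4 bytes: K' = 6f 77 55 66.
K' ⊕ ipad = 59 41 63 50.  K' ⊕ opad = 33 2b 09 3a.
Inner input = (K'⊕ipad) ∥ m = 59 41 63 50 ∥ 61 ec da 0a 74.
Inner hash: sum = 89+65+99+80+97+236+218+10+116 = 1010 → 03 f2.
Outer input = (K'⊕opad) ∥ inner = 33 2b 09 3a ∥ 03 f2.
Outer hash (tag): sum = 51+43+9+58+3+242 = 406 → 01 96.

0196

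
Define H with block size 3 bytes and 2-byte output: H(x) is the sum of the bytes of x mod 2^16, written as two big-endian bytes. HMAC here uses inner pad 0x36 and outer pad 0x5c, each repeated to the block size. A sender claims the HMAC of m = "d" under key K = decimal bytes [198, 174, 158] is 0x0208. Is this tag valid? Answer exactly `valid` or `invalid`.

invalid

Key decimal bytes [198, 174, 158] = c6 ae 9e is exactly B = 3 bytes: K' = c6 ae 9e.
K' ⊕ ipad = f0 98 a8; K' ⊕ opad = 9a f2 c2.
Inner hash: sum = 240+152+168+100 = 660 → 02 94.
Outer hash (recomputed tag): sum = 154+242+194+2+148 = 740 → 02 e4.
Recomputed tag = 02e4; claimed = 0208 → mismatch.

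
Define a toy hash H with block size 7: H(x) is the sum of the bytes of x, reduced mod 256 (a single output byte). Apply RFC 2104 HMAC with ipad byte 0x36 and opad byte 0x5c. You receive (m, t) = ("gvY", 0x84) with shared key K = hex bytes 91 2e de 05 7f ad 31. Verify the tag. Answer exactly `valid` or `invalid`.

invalid

Key hex bytes 91 2e de 05 7f ad 31 is exactly B = 7 bytes: K' = 91 2e de 05 7f ad 31.
K' ⊕ ipad = a7 18 e8 33 49 9b 07; K' ⊕ opad = cd 72 82 59 23 f1 6d.
Inner hash: sum = 167+24+232+51+73+155+7+103+118+89 = 1019; mod 256 = 251 → fb.
Outer hash (recomputed tag): sum = 205+114+130+89+35+241+109+251 = 1174; mod 256 = 150 → 96.
Recomputed tag = 96; claimed = 84 → mismatch.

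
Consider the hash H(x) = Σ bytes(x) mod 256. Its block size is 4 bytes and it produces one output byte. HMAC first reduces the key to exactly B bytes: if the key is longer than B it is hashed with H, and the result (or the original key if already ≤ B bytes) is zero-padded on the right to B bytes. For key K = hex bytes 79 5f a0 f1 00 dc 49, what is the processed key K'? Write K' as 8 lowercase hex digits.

|K| = 7 > B = 4, so first hash the key.
H(K): sum = 121+95+160+241+0+220+73 = 910; mod 256 = 142 → 8e.
Zero-pad H(K) = 8e to 4 bytes: K' = 8e 00 00 00.

8e000000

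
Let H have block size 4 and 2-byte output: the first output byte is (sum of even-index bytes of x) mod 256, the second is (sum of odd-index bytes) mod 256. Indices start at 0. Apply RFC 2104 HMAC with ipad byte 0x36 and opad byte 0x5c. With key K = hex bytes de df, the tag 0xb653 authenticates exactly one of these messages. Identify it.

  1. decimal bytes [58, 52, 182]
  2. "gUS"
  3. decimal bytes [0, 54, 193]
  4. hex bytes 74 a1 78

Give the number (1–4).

2

Key hex bytes de df is 2 bytes ≤ B = 4; zero-pad to 4 bytes: K' = de df 00 00.
K' ⊕ ipad = e8 e9 36 36; K' ⊕ opad = 82 83 5c 5c.
m1: inner = H(e8 e9 36 36 3a 34 b6) = 0e 53; tag = H(82 83 5c 5c 0e 53) = ec32
m2: inner = H(e8 e9 36 36 67 55 53) = d8 74; tag = H(82 83 5c 5c d8 74) = b653 ← matches
m3: inner = H(e8 e9 36 36 00 36 c1) = df 55; tag = H(82 83 5c 5c df 55) = bd34
m4: inner = H(e8 e9 36 36 74 a1 78) = 0a c0; tag = H(82 83 5c 5c 0a c0) = e89f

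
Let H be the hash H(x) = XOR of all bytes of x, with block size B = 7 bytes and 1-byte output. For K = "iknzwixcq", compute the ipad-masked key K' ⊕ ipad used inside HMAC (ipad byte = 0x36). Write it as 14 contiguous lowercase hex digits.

54363636363636

Key "iknzwixcq" = 69 6b 6e 7a 77 69 78 63 71 is 9 bytes > B = 7, so hash it first: H(key) = 62, then zero-pad to 7 bytes: K' = 62 00 00 00 00 00 00.
XOR each byte with 0x36: 62⊕36=54, 00⊕36=36, 00⊕36=36, 00⊕36=36, 00⊕36=36, 00⊕36=36, 00⊕36=36.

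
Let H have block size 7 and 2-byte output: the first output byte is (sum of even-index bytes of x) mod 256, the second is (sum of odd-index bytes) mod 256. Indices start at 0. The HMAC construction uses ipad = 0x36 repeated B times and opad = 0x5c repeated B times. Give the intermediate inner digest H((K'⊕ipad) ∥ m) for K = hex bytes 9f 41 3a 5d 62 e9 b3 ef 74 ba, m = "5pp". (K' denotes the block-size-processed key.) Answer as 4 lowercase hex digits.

Key hex bytes 9f 41 3a 5d 62 e9 b3 ef 74 ba is 10 bytes > B = 7, so hash it first: H(key) = 62 30, then zero-pad to 7 bytes: K' = 62 30 00 00 00 00 00.
K' ⊕ ipad = 54 06 36 36 36 36 36.
Inner input = 54 06 36 36 36 36 36 ∥ 35 70 70.
Inner hash: even-index sum = 358 mod 256 = 102; odd-index sum = 279 mod 256 = 23 → 66 17.

6617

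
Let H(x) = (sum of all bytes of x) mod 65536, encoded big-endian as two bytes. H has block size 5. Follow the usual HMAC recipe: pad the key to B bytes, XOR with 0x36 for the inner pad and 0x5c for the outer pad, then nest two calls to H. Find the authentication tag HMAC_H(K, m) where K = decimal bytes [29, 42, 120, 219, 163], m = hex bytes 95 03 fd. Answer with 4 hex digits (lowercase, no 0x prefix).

0310

Key decimal bytes [29, 42, 120, 219, 163] = 1d 2a 78 db a3 is exactly B = 5 bytes: K' = 1d 2a 78 db a3.
K' ⊕ ipad = 2b 1c 4e ed 95.  K' ⊕ opad = 41 76 24 87 ff.
Inner input = (K'⊕ipad) ∥ m = 2b 1c 4e ed 95 ∥ 95 03 fd.
Inner hash: sum = 43+28+78+237+149+149+3+253 = 940 → 03 ac.
Outer input = (K'⊕opad) ∥ inner = 41 76 24 87 ff ∥ 03 ac.
Outer hash (tag): sum = 65+118+36+135+255+3+172 = 784 → 03 10.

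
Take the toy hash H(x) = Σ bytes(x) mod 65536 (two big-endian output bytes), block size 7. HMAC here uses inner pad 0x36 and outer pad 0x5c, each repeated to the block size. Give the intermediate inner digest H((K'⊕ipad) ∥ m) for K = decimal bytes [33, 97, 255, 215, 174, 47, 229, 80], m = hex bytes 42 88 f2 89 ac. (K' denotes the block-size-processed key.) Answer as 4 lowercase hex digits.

Key decimal bytes [33, 97, 255, 215, 174, 47, 229, 80] = 21 61 ff d7 ae 2f e5 50 is 8 bytes > B = 7, so hash it first: H(key) = 04 6a, then zero-pad to 7 bytes: K' = 04 6a 00 00 00 00 00.
K' ⊕ ipad = 32 5c 36 36 36 36 36.
Inner input = 32 5c 36 36 36 36 36 ∥ 42 88 f2 89 ac.
Inner hash: sum = 50+92+54+54+54+54+54+66+136+242+137+172 = 1165 → 04 8d.

048d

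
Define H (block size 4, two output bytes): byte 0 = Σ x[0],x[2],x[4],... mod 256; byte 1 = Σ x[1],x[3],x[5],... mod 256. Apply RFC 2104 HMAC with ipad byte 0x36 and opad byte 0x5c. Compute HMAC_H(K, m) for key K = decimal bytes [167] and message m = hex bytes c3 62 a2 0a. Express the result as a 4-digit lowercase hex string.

Key decimal bytes [167] = a7 is 1 byte ≤ B = 4; zero-pad to 4 bytes: K' = a7 00 00 00.
K' ⊕ ipad = 91 36 36 36.  K' ⊕ opad = fb 5c 5c 5c.
Inner input = (K'⊕ipad) ∥ m = 91 36 36 36 ∥ c3 62 a2 0a.
Inner hash: even-index sum = 556 mod 256 = 44; odd-index sum = 216 mod 256 = 216 → 2c d8.
Outer input = (K'⊕opad) ∥ inner = fb 5c 5c 5c ∥ 2c d8.
Outer hash (tag): even-index sum = 387 mod 256 = 131; odd-index sum = 400 mod 256 = 144 → 83 90.

8390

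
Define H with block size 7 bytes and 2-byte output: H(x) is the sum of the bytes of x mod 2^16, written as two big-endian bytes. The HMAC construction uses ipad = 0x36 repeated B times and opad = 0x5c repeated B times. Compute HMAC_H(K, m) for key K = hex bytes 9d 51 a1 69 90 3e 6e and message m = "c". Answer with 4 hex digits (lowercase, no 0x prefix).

Key hex bytes 9d 51 a1 69 90 3e 6e is exactly B = 7 bytes: K' = 9d 51 a1 69 90 3e 6e.
K' ⊕ ipad = ab 67 97 5f a6 08 58.  K' ⊕ opad = c1 0d fd 35 cc 62 32.
Inner input = (K'⊕ipad) ∥ m = ab 67 97 5f a6 08 58 ∥ 63.
Inner hash: sum = 171+103+151+95+166+8+88+99 = 881 → 03 71.
Outer input = (K'⊕opad) ∥ inner = c1 0d fd 35 cc 62 32 ∥ 03 71.
Outer hash (tag): sum = 193+13+253+53+204+98+50+3+113 = 980 → 03 d4.

03d4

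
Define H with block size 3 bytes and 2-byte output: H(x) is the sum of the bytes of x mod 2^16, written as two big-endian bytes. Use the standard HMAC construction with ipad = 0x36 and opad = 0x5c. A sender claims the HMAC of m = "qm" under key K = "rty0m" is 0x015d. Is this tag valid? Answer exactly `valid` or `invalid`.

invalid

Key "rty0m" = 72 74 79 30 6d is 5 bytes > B = 3, so hash it first: H(key) = 01 fc, then zero-pad to 3 bytes: K' = 01 fc 00.
K' ⊕ ipad = 37 ca 36; K' ⊕ opad = 5d a0 5c.
Inner hash: sum = 55+202+54+113+109 = 533 → 02 15.
Outer hash (recomputed tag): sum = 93+160+92+2+21 = 368 → 01 70.
Recomputed tag = 0170; claimed = 015d → mismatch.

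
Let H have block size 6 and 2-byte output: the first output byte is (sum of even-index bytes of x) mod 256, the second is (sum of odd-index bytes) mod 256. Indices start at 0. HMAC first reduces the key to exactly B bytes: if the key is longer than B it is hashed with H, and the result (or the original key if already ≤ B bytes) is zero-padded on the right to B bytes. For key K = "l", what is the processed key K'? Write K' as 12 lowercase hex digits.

6c0000000000

Key "l" = 6c is 1 byte ≤ B = 6; zero-pad to 6 bytes: K' = 6c 00 00 00 00 00.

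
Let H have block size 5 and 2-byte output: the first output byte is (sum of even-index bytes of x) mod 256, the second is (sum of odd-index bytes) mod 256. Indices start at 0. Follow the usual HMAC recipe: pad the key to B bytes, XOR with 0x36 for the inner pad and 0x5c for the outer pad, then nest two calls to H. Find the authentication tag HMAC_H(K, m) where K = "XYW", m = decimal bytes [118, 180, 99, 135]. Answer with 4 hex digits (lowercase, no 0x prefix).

e9a1

Key "XYW" = 58 59 57 is 3 bytes ≤ B = 5; zero-pad to 5 bytes: K' = 58 59 57 00 00.
K' ⊕ ipad = 6e 6f 61 36 36.  K' ⊕ opad = 04 05 0b 5c 5c.
Inner input = (K'⊕ipad) ∥ m = 6e 6f 61 36 36 ∥ 76 b4 63 87.
Inner hash: even-index sum = 576 mod 256 = 64; odd-index sum = 382 mod 256 = 126 → 40 7e.
Outer input = (K'⊕opad) ∥ inner = 04 05 0b 5c 5c ∥ 40 7e.
Outer hash (tag): even-index sum = 233 mod 256 = 233; odd-index sum = 161 mod 256 = 161 → e9 a1.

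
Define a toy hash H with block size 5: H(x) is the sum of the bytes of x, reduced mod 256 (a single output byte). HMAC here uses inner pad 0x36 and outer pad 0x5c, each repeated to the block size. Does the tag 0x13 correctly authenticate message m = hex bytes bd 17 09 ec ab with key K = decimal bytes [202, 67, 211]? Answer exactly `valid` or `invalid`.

invalid

Key decimal bytes [202, 67, 211] = ca 43 d3 is 3 bytes ≤ B = 5; zero-pad to 5 bytes: K' = ca 43 d3 00 00.
K' ⊕ ipad = fc 75 e5 36 36; K' ⊕ opad = 96 1f 8f 5c 5c.
Inner hash: sum = 252+117+229+54+54+189+23+9+236+171 = 1334; mod 256 = 54 → 36.
Outer hash (recomputed tag): sum = 150+31+143+92+92+54 = 562; mod 256 = 50 → 32.
Recomputed tag = 32; claimed = 13 → mismatch.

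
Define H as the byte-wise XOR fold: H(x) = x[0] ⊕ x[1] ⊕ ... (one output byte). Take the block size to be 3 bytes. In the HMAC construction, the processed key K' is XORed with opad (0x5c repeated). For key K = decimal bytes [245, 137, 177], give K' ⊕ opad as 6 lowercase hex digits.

Key decimal bytes [245, 137, 177] = f5 89 b1 is exactly B = 3 bytes: K' = f5 89 b1.
XOR each byte with 0x5c: f5⊕5c=a9, 89⊕5c=d5, b1⊕5c=ed.

a9d5ed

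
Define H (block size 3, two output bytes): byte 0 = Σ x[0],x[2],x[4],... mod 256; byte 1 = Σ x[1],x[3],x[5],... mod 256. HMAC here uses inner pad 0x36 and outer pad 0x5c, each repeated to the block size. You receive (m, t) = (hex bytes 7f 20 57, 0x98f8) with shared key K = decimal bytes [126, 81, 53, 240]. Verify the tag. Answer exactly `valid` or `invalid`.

valid

Key decimal bytes [126, 81, 53, 240] = 7e 51 35 f0 is 4 bytes > B = 3, so hash it first: H(key) = b3 41, then zero-pad to 3 bytes: K' = b3 41 00.
K' ⊕ ipad = 85 77 36; K' ⊕ opad = ef 1d 5c.
Inner hash: even-index sum = 219 mod 256 = 219; odd-index sum = 333 mod 256 = 77 → db 4d.
Outer hash (recomputed tag): even-index sum = 408 mod 256 = 152; odd-index sum = 248 mod 256 = 248 → 98 f8.
Recomputed tag = 98f8; claimed = 98f8 → match.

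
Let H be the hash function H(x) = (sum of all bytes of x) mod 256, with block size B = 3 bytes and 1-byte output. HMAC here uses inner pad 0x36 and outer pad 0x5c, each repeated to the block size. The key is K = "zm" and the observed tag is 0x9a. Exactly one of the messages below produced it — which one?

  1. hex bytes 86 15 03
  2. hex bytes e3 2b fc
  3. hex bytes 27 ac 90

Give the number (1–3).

2

Key "zm" = 7a 6d is 2 bytes ≤ B = 3; zero-pad to 3 bytes: K' = 7a 6d 00.
K' ⊕ ipad = 4c 5b 36; K' ⊕ opad = 26 31 5c.
m1: inner = H(4c 5b 36 86 15 03) = 7b; tag = H(26 31 5c 7b) = 2e
m2: inner = H(4c 5b 36 e3 2b fc) = e7; tag = H(26 31 5c e7) = 9a ← matches
m3: inner = H(4c 5b 36 27 ac 90) = 40; tag = H(26 31 5c 40) = f3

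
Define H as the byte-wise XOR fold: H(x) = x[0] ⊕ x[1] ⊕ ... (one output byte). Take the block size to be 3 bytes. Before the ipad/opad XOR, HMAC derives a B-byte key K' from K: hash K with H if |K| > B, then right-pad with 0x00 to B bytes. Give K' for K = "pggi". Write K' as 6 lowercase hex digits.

190000

|K| = 4 > B = 3, so first hash the key.
H(K): XOR 70⊕67⊕67⊕69 = 19.
Zero-pad H(K) = 19 to 3 bytes: K' = 19 00 00.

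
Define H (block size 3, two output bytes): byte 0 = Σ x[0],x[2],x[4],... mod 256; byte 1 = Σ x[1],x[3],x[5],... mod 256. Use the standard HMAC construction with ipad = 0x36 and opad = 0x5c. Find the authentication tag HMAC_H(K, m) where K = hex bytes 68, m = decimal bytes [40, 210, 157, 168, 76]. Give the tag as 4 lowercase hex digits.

Key hex bytes 68 is 1 byte ≤ B = 3; zero-pad to 3 bytes: K' = 68 00 00.
K' ⊕ ipad = 5e 36 36.  K' ⊕ opad = 34 5c 5c.
Inner input = (K'⊕ipad) ∥ m = 5e 36 36 ∥ 28 d2 9d a8 4c.
Inner hash: even-index sum = 526 mod 256 = 14; odd-index sum = 327 mod 256 = 71 → 0e 47.
Outer input = (K'⊕opad) ∥ inner = 34 5c 5c ∥ 0e 47.
Outer hash (tag): even-index sum = 215 mod 256 = 215; odd-index sum = 106 mod 256 = 106 → d7 6a.

d76a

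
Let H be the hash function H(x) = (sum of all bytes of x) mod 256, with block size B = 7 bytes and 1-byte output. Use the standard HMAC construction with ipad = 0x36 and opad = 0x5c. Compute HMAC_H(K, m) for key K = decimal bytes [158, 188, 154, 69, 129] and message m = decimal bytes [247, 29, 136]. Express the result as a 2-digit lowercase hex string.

26

Key decimal bytes [158, 188, 154, 69, 129] = 9e bc 9a 45 81 is 5 bytes ≤ B = 7; zero-pad to 7 bytes: K' = 9e bc 9a 45 81 00 00.
K' ⊕ ipad = a8 8a ac 73 b7 36 36.  K' ⊕ opad = c2 e0 c6 19 dd 5c 5c.
Inner input = (K'⊕ipad) ∥ m = a8 8a ac 73 b7 36 36 ∥ f7 1d 88.
Inner hash: sum = 168+138+172+115+183+54+54+247+29+136 = 1296; mod 256 = 16 → 10.
Outer input = (K'⊕opad) ∥ inner = c2 e0 c6 19 dd 5c 5c ∥ 10.
Outer hash (tag): sum = 194+224+198+25+221+92+92+16 = 1062; mod 256 = 38 → 26.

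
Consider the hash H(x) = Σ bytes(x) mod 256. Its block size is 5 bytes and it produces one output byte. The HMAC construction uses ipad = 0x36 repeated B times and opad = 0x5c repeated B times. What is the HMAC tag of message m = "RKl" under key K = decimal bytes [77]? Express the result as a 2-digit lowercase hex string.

dd

Key decimal bytes [77] = 4d is 1 byte ≤ B = 5; zero-pad to 5 bytes: K' = 4d 00 00 00 00.
K' ⊕ ipad = 7b 36 36 36 36.  K' ⊕ opad = 11 5c 5c 5c 5c.
Inner input = (K'⊕ipad) ∥ m = 7b 36 36 36 36 ∥ 52 4b 6c.
Inner hash: sum = 123+54+54+54+54+82+75+108 = 604; mod 256 = 92 → 5c.
Outer input = (K'⊕opad) ∥ inner = 11 5c 5c 5c 5c ∥ 5c.
Outer hash (tag): sum = 17+92+92+92+92+92 = 477; mod 256 = 221 → dd.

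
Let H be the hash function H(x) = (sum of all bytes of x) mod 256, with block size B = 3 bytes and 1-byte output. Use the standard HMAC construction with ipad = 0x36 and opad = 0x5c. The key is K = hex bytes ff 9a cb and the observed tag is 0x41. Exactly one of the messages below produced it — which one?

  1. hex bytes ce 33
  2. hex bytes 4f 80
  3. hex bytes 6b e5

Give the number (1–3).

2

Key hex bytes ff 9a cb is exactly B = 3 bytes: K' = ff 9a cb.
K' ⊕ ipad = c9 ac fd; K' ⊕ opad = a3 c6 97.
m1: inner = H(c9 ac fd ce 33) = 73; tag = H(a3 c6 97 73) = 73
m2: inner = H(c9 ac fd 4f 80) = 41; tag = H(a3 c6 97 41) = 41 ← matches
m3: inner = H(c9 ac fd 6b e5) = c2; tag = H(a3 c6 97 c2) = c2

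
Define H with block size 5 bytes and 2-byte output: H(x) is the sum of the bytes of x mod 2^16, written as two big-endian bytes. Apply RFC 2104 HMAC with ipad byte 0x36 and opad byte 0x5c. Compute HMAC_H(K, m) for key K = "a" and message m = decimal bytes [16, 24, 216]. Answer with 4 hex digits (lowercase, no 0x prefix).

Key "a" = 61 is 1 byte ≤ B = 5; zero-pad to 5 bytes: K' = 61 00 00 00 00.
K' ⊕ ipad = 57 36 36 36 36.  K' ⊕ opad = 3d 5c 5c 5c 5c.
Inner input = (K'⊕ipad) ∥ m = 57 36 36 36 36 ∥ 10 18 d8.
Inner hash: sum = 87+54+54+54+54+16+24+216 = 559 → 02 2f.
Outer input = (K'⊕opad) ∥ inner = 3d 5c 5c 5c 5c ∥ 02 2f.
Outer hash (tag): sum = 61+92+92+92+92+2+47 = 478 → 01 de.

01de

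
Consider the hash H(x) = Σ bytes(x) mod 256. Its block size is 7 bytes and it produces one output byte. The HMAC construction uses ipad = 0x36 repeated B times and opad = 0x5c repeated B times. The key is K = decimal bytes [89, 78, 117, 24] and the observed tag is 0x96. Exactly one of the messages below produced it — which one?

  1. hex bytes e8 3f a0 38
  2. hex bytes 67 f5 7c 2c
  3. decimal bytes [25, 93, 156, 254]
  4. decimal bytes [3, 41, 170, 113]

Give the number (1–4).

Key decimal bytes [89, 78, 117, 24] = 59 4e 75 18 is 4 bytes ≤ B = 7; zero-pad to 7 bytes: K' = 59 4e 75 18 00 00 00.
K' ⊕ ipad = 6f 78 43 2e 36 36 36; K' ⊕ opad = 05 12 29 44 5c 5c 5c.
m1: inner = H(6f 78 43 2e 36 36 36 e8 3f a0 38) = f9; tag = H(05 12 29 44 5c 5c 5c f9) = 91
m2: inner = H(6f 78 43 2e 36 36 36 67 f5 7c 2c) = fe; tag = H(05 12 29 44 5c 5c 5c fe) = 96 ← matches
m3: inner = H(6f 78 43 2e 36 36 36 19 5d 9c fe) = 0a; tag = H(05 12 29 44 5c 5c 5c 0a) = a2
m4: inner = H(6f 78 43 2e 36 36 36 03 29 aa 71) = 41; tag = H(05 12 29 44 5c 5c 5c 41) = d9

2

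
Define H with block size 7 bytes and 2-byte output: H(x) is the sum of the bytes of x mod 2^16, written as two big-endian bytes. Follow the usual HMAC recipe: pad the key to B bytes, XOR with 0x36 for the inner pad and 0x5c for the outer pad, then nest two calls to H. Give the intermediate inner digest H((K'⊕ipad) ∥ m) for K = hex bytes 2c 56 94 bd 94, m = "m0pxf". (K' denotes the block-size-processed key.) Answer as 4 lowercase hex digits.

04a0

Key hex bytes 2c 56 94 bd 94 is 5 bytes ≤ B = 7; zero-pad to 7 bytes: K' = 2c 56 94 bd 94 00 00.
K' ⊕ ipad = 1a 60 a2 8b a2 36 36.
Inner input = 1a 60 a2 8b a2 36 36 ∥ 6d 30 70 78 66.
Inner hash: sum = 26+96+162+139+162+54+54+109+48+112+120+102 = 1184 → 04 a0.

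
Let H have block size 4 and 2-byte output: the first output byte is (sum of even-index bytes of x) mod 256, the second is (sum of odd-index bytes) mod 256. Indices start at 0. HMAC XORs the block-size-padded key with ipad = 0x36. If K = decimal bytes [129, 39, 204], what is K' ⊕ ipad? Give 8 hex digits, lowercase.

b711fa36

Key decimal bytes [129, 39, 204] = 81 27 cc is 3 bytes ≤ B = 4; zero-pad to 4 bytes: K' = 81 27 cc 00.
XOR each byte with 0x36: 81⊕36=b7, 27⊕36=11, cc⊕36=fa, 00⊕36=36.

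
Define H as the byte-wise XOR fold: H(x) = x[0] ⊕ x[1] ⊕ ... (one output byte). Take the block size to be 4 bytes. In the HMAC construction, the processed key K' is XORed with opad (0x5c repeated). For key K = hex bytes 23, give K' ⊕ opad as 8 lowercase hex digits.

Key hex bytes 23 is 1 byte ≤ B = 4; zero-pad to 4 bytes: K' = 23 00 00 00.
XOR each byte with 0x5c: 23⊕5c=7f, 00⊕5c=5c, 00⊕5c=5c, 00⊕5c=5c.

7f5c5c5c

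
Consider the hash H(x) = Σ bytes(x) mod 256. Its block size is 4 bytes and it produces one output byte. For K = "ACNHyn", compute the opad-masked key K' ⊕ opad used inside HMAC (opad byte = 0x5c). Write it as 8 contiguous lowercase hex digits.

5d5c5c5c

Key "ACNHyn" = 41 43 4e 48 79 6e is 6 bytes > B = 4, so hash it first: H(key) = 01, then zero-pad to 4 bytes: K' = 01 00 00 00.
XOR each byte with 0x5c: 01⊕5c=5d, 00⊕5c=5c, 00⊕5c=5c, 00⊕5c=5c.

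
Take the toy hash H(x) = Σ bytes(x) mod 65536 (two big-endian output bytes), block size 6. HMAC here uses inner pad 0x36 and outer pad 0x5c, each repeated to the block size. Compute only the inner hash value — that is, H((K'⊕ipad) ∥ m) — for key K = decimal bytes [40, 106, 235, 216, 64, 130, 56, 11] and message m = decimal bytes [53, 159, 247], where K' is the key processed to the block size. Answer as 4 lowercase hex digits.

Key decimal bytes [40, 106, 235, 216, 64, 130, 56, 11] = 28 6a eb d8 40 82 38 0b is 8 bytes > B = 6, so hash it first: H(key) = 03 5a, then zero-pad to 6 bytes: K' = 03 5a 00 00 00 00.
K' ⊕ ipad = 35 6c 36 36 36 36.
Inner input = 35 6c 36 36 36 36 ∥ 35 9f f7.
Inner hash: sum = 53+108+54+54+54+54+53+159+247 = 836 → 03 44.

0344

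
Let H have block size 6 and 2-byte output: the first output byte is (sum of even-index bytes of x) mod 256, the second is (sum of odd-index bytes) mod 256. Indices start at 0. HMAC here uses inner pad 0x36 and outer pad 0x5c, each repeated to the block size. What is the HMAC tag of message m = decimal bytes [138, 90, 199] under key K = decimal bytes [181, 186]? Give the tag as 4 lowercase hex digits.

Key decimal bytes [181, 186] = b5 ba is 2 bytes ≤ B = 6; zero-pad to 6 bytes: K' = b5 ba 00 00 00 00.
K' ⊕ ipad = 83 8c 36 36 36 36.  K' ⊕ opad = e9 e6 5c 5c 5c 5c.
Inner input = (K'⊕ipad) ∥ m = 83 8c 36 36 36 36 ∥ 8a 5a c7.
Inner hash: even-index sum = 576 mod 256 = 64; odd-index sum = 338 mod 256 = 82 → 40 52.
Outer input = (K'⊕opad) ∥ inner = e9 e6 5c 5c 5c 5c ∥ 40 52.
Outer hash (tag): even-index sum = 481 mod 256 = 225; odd-index sum = 496 mod 256 = 240 → e1 f0.

e1f0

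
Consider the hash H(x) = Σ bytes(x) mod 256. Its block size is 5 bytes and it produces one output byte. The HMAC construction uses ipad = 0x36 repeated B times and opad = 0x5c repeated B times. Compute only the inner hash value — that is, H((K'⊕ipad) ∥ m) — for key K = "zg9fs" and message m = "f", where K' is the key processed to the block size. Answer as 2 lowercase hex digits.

Key "zg9fs" = 7a 67 39 66 73 is exactly B = 5 bytes: K' = 7a 67 39 66 73.
K' ⊕ ipad = 4c 51 0f 50 45.
Inner input = 4c 51 0f 50 45 ∥ 66.
Inner hash: sum = 76+81+15+80+69+102 = 423; mod 256 = 167 → a7.

a7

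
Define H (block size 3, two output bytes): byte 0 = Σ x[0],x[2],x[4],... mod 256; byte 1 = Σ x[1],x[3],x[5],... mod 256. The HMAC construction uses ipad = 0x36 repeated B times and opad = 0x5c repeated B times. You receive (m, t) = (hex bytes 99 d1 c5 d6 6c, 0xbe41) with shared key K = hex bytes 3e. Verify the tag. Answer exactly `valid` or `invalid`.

Key hex bytes 3e is 1 byte ≤ B = 3; zero-pad to 3 bytes: K' = 3e 00 00.
K' ⊕ ipad = 08 36 36; K' ⊕ opad = 62 5c 5c.
Inner hash: even-index sum = 485 mod 256 = 229; odd-index sum = 512 mod 256 = 0 → e5 00.
Outer hash (recomputed tag): even-index sum = 190 mod 256 = 190; odd-index sum = 321 mod 256 = 65 → be 41.
Recomputed tag = be41; claimed = be41 → match.

valid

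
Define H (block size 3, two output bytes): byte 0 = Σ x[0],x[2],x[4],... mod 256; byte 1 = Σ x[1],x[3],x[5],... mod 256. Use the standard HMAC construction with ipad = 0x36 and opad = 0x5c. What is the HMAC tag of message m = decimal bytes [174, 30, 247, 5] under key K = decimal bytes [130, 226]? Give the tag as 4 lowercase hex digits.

Key decimal bytes [130, 226] = 82 e2 is 2 bytes ≤ B = 3; zero-pad to 3 bytes: K' = 82 e2 00.
K' ⊕ ipad = b4 d4 36.  K' ⊕ opad = de be 5c.
Inner input = (K'⊕ipad) ∥ m = b4 d4 36 ∥ ae 1e f7 05.
Inner hash: even-index sum = 269 mod 256 = 13; odd-index sum = 633 mod 256 = 121 → 0d 79.
Outer input = (K'⊕opad) ∥ inner = de be 5c ∥ 0d 79.
Outer hash (tag): even-index sum = 435 mod 256 = 179; odd-index sum = 203 mod 256 = 203 → b3 cb.

b3cb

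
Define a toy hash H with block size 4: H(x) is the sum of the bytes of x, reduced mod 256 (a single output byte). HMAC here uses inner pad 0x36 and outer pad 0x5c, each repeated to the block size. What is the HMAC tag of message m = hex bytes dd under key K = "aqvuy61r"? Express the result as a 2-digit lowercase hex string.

1f

Key "aqvuy61r" = 61 71 76 75 79 36 31 72 is 8 bytes > B = 4, so hash it first: H(key) = 0f, then zero-pad to 4 bytes: K' = 0f 00 00 00.
K' ⊕ ipad = 39 36 36 36.  K' ⊕ opad = 53 5c 5c 5c.
Inner input = (K'⊕ipad) ∥ m = 39 36 36 36 ∥ dd.
Inner hash: sum = 57+54+54+54+221 = 440; mod 256 = 184 → b8.
Outer input = (K'⊕opad) ∥ inner = 53 5c 5c 5c ∥ b8.
Outer hash (tag): sum = 83+92+92+92+184 = 543; mod 256 = 31 → 1f.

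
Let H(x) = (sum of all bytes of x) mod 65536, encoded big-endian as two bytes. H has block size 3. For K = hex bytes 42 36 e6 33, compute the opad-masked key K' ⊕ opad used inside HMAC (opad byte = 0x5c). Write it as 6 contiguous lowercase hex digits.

Key hex bytes 42 36 e6 33 is 4 bytes > B = 3, so hash it first: H(key) = 01 91, then zero-pad to 3 bytes: K' = 01 91 00.
XOR each byte with 0x5c: 01⊕5c=5d, 91⊕5c=cd, 00⊕5c=5c.

5dcd5c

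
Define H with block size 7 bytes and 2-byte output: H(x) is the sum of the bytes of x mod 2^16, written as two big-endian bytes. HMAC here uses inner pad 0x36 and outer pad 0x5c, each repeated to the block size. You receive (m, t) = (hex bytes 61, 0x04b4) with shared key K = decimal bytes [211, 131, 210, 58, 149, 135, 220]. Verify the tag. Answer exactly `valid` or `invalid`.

Key decimal bytes [211, 131, 210, 58, 149, 135, 220] = d3 83 d2 3a 95 87 dc is exactly B = 7 bytes: K' = d3 83 d2 3a 95 87 dc.
K' ⊕ ipad = e5 b5 e4 0c a3 b1 ea; K' ⊕ opad = 8f df 8e 66 c9 db 80.
Inner hash: sum = 229+181+228+12+163+177+234+97 = 1321 → 05 29.
Outer hash (recomputed tag): sum = 143+223+142+102+201+219+128+5+41 = 1204 → 04 b4.
Recomputed tag = 04b4; claimed = 04b4 → match.

valid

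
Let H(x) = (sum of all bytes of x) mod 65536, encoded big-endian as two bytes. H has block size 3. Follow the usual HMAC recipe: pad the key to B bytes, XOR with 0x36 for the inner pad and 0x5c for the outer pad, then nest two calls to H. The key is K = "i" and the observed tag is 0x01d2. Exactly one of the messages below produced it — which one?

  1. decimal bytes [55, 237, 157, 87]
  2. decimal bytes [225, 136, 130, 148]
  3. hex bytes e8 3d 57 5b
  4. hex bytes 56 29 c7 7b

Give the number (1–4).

Key "i" = 69 is 1 byte ≤ B = 3; zero-pad to 3 bytes: K' = 69 00 00.
K' ⊕ ipad = 5f 36 36; K' ⊕ opad = 35 5c 5c.
m1: inner = H(5f 36 36 37 ed 9d 57) = 02 e3; tag = H(35 5c 5c 02 e3) = 01d2 ← matches
m2: inner = H(5f 36 36 e1 88 82 94) = 03 4a; tag = H(35 5c 5c 03 4a) = 013a
m3: inner = H(5f 36 36 e8 3d 57 5b) = 02 a2; tag = H(35 5c 5c 02 a2) = 0191
m4: inner = H(5f 36 36 56 29 c7 7b) = 02 8c; tag = H(35 5c 5c 02 8c) = 017b

1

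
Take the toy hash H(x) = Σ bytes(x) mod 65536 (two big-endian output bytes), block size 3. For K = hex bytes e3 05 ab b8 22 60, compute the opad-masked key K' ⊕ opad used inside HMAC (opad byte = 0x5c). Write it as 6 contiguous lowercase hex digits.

5e915c

Key hex bytes e3 05 ab b8 22 60 is 6 bytes > B = 3, so hash it first: H(key) = 02 cd, then zero-pad to 3 bytes: K' = 02 cd 00.
XOR each byte with 0x5c: 02⊕5c=5e, cd⊕5c=91, 00⊕5c=5c.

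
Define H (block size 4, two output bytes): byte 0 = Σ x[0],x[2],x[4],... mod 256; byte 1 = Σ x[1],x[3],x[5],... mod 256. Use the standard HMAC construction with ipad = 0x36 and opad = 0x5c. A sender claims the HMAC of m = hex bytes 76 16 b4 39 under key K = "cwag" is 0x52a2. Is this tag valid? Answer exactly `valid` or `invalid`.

invalid

Key "cwag" = 63 77 61 67 is exactly B = 4 bytes: K' = 63 77 61 67.
K' ⊕ ipad = 55 41 57 51; K' ⊕ opad = 3f 2b 3d 3b.
Inner hash: even-index sum = 470 mod 256 = 214; odd-index sum = 225 mod 256 = 225 → d6 e1.
Outer hash (recomputed tag): even-index sum = 338 mod 256 = 82; odd-index sum = 327 mod 256 = 71 → 52 47.
Recomputed tag = 5247; claimed = 52a2 → mismatch.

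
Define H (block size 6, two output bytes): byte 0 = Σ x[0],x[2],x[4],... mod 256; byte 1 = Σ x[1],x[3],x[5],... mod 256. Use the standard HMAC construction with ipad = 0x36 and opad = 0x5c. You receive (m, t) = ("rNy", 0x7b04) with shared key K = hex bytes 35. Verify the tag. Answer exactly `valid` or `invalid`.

Key hex bytes 35 is 1 byte ≤ B = 6; zero-pad to 6 bytes: K' = 35 00 00 00 00 00.
K' ⊕ ipad = 03 36 36 36 36 36; K' ⊕ opad = 69 5c 5c 5c 5c 5c.
Inner hash: even-index sum = 346 mod 256 = 90; odd-index sum = 240 mod 256 = 240 → 5a f0.
Outer hash (recomputed tag): even-index sum = 379 mod 256 = 123; odd-index sum = 516 mod 256 = 4 → 7b 04.
Recomputed tag = 7b04; claimed = 7b04 → match.

valid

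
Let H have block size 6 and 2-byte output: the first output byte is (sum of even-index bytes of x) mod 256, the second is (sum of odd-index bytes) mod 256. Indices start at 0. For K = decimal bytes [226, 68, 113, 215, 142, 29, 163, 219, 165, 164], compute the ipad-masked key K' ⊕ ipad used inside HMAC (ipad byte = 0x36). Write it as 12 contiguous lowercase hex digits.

1f8136363636

Key decimal bytes [226, 68, 113, 215, 142, 29, 163, 219, 165, 164] = e2 44 71 d7 8e 1d a3 db a5 a4 is 10 bytes > B = 6, so hash it first: H(key) = 29 b7, then zero-pad to 6 bytes: K' = 29 b7 00 00 00 00.
XOR each byte with 0x36: 29⊕36=1f, b7⊕36=81, 00⊕36=36, 00⊕36=36, 00⊕36=36, 00⊕36=36.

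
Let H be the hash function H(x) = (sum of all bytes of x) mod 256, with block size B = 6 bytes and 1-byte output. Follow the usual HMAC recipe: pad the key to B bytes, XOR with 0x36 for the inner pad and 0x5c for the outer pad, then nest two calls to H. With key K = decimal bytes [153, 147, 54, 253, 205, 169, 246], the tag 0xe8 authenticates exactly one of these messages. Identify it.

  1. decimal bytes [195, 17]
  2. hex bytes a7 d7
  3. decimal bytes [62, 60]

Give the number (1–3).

Key decimal bytes [153, 147, 54, 253, 205, 169, 246] = 99 93 36 fd cd a9 f6 is 7 bytes > B = 6, so hash it first: H(key) = cb, then zero-pad to 6 bytes: K' = cb 00 00 00 00 00.
K' ⊕ ipad = fd 36 36 36 36 36; K' ⊕ opad = 97 5c 5c 5c 5c 5c.
m1: inner = H(fd 36 36 36 36 36 c3 11) = df; tag = H(97 5c 5c 5c 5c 5c df) = 42
m2: inner = H(fd 36 36 36 36 36 a7 d7) = 89; tag = H(97 5c 5c 5c 5c 5c 89) = ec
m3: inner = H(fd 36 36 36 36 36 3e 3c) = 85; tag = H(97 5c 5c 5c 5c 5c 85) = e8 ← matches

3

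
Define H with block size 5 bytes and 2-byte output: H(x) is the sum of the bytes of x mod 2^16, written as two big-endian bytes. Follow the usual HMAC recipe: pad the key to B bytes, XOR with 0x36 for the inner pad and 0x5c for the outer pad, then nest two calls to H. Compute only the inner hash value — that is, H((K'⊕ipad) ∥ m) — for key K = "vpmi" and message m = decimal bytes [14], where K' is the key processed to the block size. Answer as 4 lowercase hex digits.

0184

Key "vpmi" = 76 70 6d 69 is 4 bytes ≤ B = 5; zero-pad to 5 bytes: K' = 76 70 6d 69 00.
K' ⊕ ipad = 40 46 5b 5f 36.
Inner input = 40 46 5b 5f 36 ∥ 0e.
Inner hash: sum = 64+70+91+95+54+14 = 388 → 01 84.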